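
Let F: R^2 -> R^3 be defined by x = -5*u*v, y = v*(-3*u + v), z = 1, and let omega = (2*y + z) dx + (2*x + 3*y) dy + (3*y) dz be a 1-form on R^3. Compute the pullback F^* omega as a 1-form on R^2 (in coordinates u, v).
F^* omega = (v*(87*u*v - 19*v^2 - 5)) du + (87*u^2*v - 57*u*v^2 - 5*u + 6*v^3) dv

Using F^*(f dg) = (f ∘ F) d(g ∘ F), substitute each coordinate x_i by F_i(u, v) in f_i, and replace dx_i by d F_i = (∂F_i/∂u) du + (∂F_i/∂v) dv.
  For the x component: f_1(F) = -6*u*v + 2*v^2 + 1; d F_1 = (-5*v) du + (-5*u) dv
  For the y component: f_2(F) = v*(-19*u + 3*v); d F_2 = (-3*v) du + (-3*u + 2*v) dv
  For the z component: f_3(F) = 3*v*(-3*u + v); d F_3 = (0) du + (0) dv
Combining and collecting du, dv coefficients:
  coeff of du: v*(87*u*v - 19*v^2 - 5)
  coeff of dv: 87*u^2*v - 57*u*v^2 - 5*u + 6*v^3
F^* omega = (v*(87*u*v - 19*v^2 - 5)) du + (87*u^2*v - 57*u*v^2 - 5*u + 6*v^3) dv.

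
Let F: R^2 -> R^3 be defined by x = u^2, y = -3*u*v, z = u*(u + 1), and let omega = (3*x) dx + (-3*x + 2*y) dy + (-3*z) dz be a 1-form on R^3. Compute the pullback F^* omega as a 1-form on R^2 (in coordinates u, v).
F^* omega = (3*u*(3*u*v - 3*u + 6*v^2 - 1)) du + (9*u^2*(u + 2*v)) dv

Using F^*(f dg) = (f ∘ F) d(g ∘ F), substitute each coordinate x_i by F_i(u, v) in f_i, and replace dx_i by d F_i = (∂F_i/∂u) du + (∂F_i/∂v) dv.
  For the x component: f_1(F) = 3*u^2; d F_1 = (2*u) du + (0) dv
  For the y component: f_2(F) = 3*u*(-u - 2*v); d F_2 = (-3*v) du + (-3*u) dv
  For the z component: f_3(F) = 3*u*(-u - 1); d F_3 = (2*u + 1) du + (0) dv
Combining and collecting du, dv coefficients:
  coeff of du: 3*u*(3*u*v - 3*u + 6*v^2 - 1)
  coeff of dv: 9*u^2*(u + 2*v)
F^* omega = (3*u*(3*u*v - 3*u + 6*v^2 - 1)) du + (9*u^2*(u + 2*v)) dv.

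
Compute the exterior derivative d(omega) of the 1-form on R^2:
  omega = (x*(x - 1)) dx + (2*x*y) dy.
d(omega) = (2*y) dx ∧ dy

For a 1-form omega = sum_i f_i dx_i, the exterior derivative is
  d(omega) = sum_{i < j} (∂f_j/∂x_i - ∂f_i/∂x_j) dx_i ∧ dx_j.
  coefficient of dx ∧ dy: ∂f_2/∂x - ∂f_1/∂y = ∂(2*x*y)/∂x - ∂(x*(x - 1))/∂y = 2*y
Assembling: d(omega) = (2*y) dx ∧ dy.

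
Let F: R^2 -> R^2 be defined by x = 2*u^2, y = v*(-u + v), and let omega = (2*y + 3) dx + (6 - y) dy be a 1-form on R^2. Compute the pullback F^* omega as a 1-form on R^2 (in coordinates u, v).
F^* omega = (-8*u^2*v + 7*u*v^2 + 12*u + v^3 - 6*v) du + (-u^2*v + 3*u*v^2 - 6*u - 2*v^3 + 12*v) dv

Using F^*(f dg) = (f ∘ F) d(g ∘ F), substitute each coordinate x_i by F_i(u, v) in f_i, and replace dx_i by d F_i = (∂F_i/∂u) du + (∂F_i/∂v) dv.
  For the x component: f_1(F) = -2*u*v + 2*v^2 + 3; d F_1 = (4*u) du + (0) dv
  For the y component: f_2(F) = u*v - v^2 + 6; d F_2 = (-v) du + (-u + 2*v) dv
Combining and collecting du, dv coefficients:
  coeff of du: -8*u^2*v + 7*u*v^2 + 12*u + v^3 - 6*v
  coeff of dv: -u^2*v + 3*u*v^2 - 6*u - 2*v^3 + 12*v
F^* omega = (-8*u^2*v + 7*u*v^2 + 12*u + v^3 - 6*v) du + (-u^2*v + 3*u*v^2 - 6*u - 2*v^3 + 12*v) dv.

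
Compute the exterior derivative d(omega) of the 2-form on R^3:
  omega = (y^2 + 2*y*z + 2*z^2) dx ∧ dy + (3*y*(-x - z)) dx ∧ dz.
d(omega) = (3*x + 2*y + 7*z) dx ∧ dy ∧ dz

For a 2-form omega = sum_{i<j} g_{ij} dx_i ∧ dx_j, the exterior derivative is
  d(omega) = sum_{i<j} d(g_{ij}) ∧ dx_i ∧ dx_j = sum_{i<j, k} (∂g_{ij}/∂x_k) dx_k ∧ dx_i ∧ dx_j.
Expand each term, using dx_k ∧ dx_i ∧ dx_j = sgn(permutation) dx_{(a)} ∧ dx_{(b)} ∧ dx_{(c)} with (a < b < c) sorted:
  d(y^2 + 2*y*z + 2*z^2) includes (∂/∂z)(y^2 + 2*y*z + 2*z^2) dz = (2*y + 4*z) dz, which multiplied by dx ∧ dy gives (2*y + 4*z) dx ∧ dy ∧ dz
  d(3*y*(-x - z)) includes (∂/∂y)(3*y*(-x - z)) dy = (-3*x - 3*z) dy, which multiplied by dx ∧ dz gives (3*x + 3*z) dx ∧ dy ∧ dz
Collecting like 3-forms: d(omega) = (3*x + 2*y + 7*z) dx ∧ dy ∧ dz.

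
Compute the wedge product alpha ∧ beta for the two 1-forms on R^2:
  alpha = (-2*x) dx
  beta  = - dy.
alpha ∧ beta = (2*x) dx ∧ dy

Distribute the wedge, using dx_i ∧ dx_j = -dx_j ∧ dx_i and dx_i ∧ dx_i = 0. For each pair (i, j) with i < j, the coefficient of dx_i ∧ dx_j in alpha ∧ beta is (alpha_i * beta_j - alpha_j * beta_i). Collecting: alpha ∧ beta = (2*x) dx ∧ dy.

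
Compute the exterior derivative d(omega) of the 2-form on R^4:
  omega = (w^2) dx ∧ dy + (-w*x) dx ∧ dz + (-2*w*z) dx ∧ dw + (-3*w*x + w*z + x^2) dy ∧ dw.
d(omega) = (-w + 2*x) dx ∧ dy ∧ dw + (2*w - x) dx ∧ dz ∧ dw + (-w) dy ∧ dz ∧ dw

For a 2-form omega = sum_{i<j} g_{ij} dx_i ∧ dx_j, the exterior derivative is
  d(omega) = sum_{i<j} d(g_{ij}) ∧ dx_i ∧ dx_j = sum_{i<j, k} (∂g_{ij}/∂x_k) dx_k ∧ dx_i ∧ dx_j.
Expand each term, using dx_k ∧ dx_i ∧ dx_j = sgn(permutation) dx_{(a)} ∧ dx_{(b)} ∧ dx_{(c)} with (a < b < c) sorted:
  d(w^2) includes (∂/∂w)(w^2) dw = (2*w) dw, which multiplied by dx ∧ dy gives (2*w) dx ∧ dy ∧ dw
  d(-w*x) includes (∂/∂w)(-w*x) dw = (-x) dw, which multiplied by dx ∧ dz gives (-x) dx ∧ dz ∧ dw
  d(-2*w*z) includes (∂/∂z)(-2*w*z) dz = (-2*w) dz, which multiplied by dx ∧ dw gives (2*w) dx ∧ dz ∧ dw
  d(-3*w*x + w*z + x^2) includes (∂/∂x)(-3*w*x + w*z + x^2) dx = (-3*w + 2*x) dx, which multiplied by dy ∧ dw gives (-3*w + 2*x) dx ∧ dy ∧ dw
  d(-3*w*x + w*z + x^2) includes (∂/∂z)(-3*w*x + w*z + x^2) dz = (w) dz, which multiplied by dy ∧ dw gives (-w) dy ∧ dz ∧ dw
Collecting like 3-forms: d(omega) = (-w + 2*x) dx ∧ dy ∧ dw + (2*w - x) dx ∧ dz ∧ dw + (-w) dy ∧ dz ∧ dw.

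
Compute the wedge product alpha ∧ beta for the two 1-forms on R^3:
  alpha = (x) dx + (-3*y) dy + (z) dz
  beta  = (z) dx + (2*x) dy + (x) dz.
alpha ∧ beta = (2*x^2 + 3*y*z) dx ∧ dy + (x^2 - z^2) dx ∧ dz + (-x*(3*y + 2*z)) dy ∧ dz

Distribute the wedge, using dx_i ∧ dx_j = -dx_j ∧ dx_i and dx_i ∧ dx_i = 0. For each pair (i, j) with i < j, the coefficient of dx_i ∧ dx_j in alpha ∧ beta is (alpha_i * beta_j - alpha_j * beta_i). Collecting: alpha ∧ beta = (2*x^2 + 3*y*z) dx ∧ dy + (x^2 - z^2) dx ∧ dz + (-x*(3*y + 2*z)) dy ∧ dz.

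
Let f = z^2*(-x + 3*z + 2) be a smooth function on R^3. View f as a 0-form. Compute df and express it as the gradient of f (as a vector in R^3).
df = (-z^2) dx + (0) dy + (z*(-2*x + 9*z + 4)) dz; grad f = (-z^2, 0, z*(-2*x + 9*z + 4))

For a 0-form f, d f = (∂f/∂x) dx + (∂f/∂y) dy + (∂f/∂z) dz. The components of the vector representation are exactly the entries of grad f in Cartesian coordinates:
  ∂f/∂x = -z^2
  ∂f/∂y = 0
  ∂f/∂z = z*(-2*x + 9*z + 4).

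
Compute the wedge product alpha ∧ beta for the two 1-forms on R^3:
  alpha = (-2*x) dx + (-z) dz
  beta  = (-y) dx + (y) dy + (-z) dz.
alpha ∧ beta = (-2*x*y) dx ∧ dy + (z*(2*x - y)) dx ∧ dz + (y*z) dy ∧ dz

Distribute the wedge, using dx_i ∧ dx_j = -dx_j ∧ dx_i and dx_i ∧ dx_i = 0. For each pair (i, j) with i < j, the coefficient of dx_i ∧ dx_j in alpha ∧ beta is (alpha_i * beta_j - alpha_j * beta_i). Collecting: alpha ∧ beta = (-2*x*y) dx ∧ dy + (z*(2*x - y)) dx ∧ dz + (y*z) dy ∧ dz.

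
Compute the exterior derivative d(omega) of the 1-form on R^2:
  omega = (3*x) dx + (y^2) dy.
d(omega) = 0

For a 1-form omega = sum_i f_i dx_i, the exterior derivative is
  d(omega) = sum_{i < j} (∂f_j/∂x_i - ∂f_i/∂x_j) dx_i ∧ dx_j.

Assembling: d(omega) = 0.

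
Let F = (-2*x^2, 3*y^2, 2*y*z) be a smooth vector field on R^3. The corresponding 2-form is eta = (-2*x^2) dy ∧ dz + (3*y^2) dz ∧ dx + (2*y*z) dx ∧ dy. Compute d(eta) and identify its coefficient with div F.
d(eta) = (-4*x + 8*y) dx ∧ dy ∧ dz; div F = -4*x + 8*y

For a 2-form in R^3 of the form above, applying d gives a 3-form with coefficient ∂P/∂x + ∂Q/∂y + ∂R/∂z:
  ∂P/∂x = -4*x
  ∂Q/∂y = 6*y
  ∂R/∂z = 2*y
Sum = -4*x + 8*y, which is exactly div F.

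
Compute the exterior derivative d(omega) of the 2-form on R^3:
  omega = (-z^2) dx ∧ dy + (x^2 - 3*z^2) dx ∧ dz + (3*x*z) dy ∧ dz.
d(omega) = (z) dx ∧ dy ∧ dz

For a 2-form omega = sum_{i<j} g_{ij} dx_i ∧ dx_j, the exterior derivative is
  d(omega) = sum_{i<j} d(g_{ij}) ∧ dx_i ∧ dx_j = sum_{i<j, k} (∂g_{ij}/∂x_k) dx_k ∧ dx_i ∧ dx_j.
Expand each term, using dx_k ∧ dx_i ∧ dx_j = sgn(permutation) dx_{(a)} ∧ dx_{(b)} ∧ dx_{(c)} with (a < b < c) sorted:
  d(-z^2) includes (∂/∂z)(-z^2) dz = (-2*z) dz, which multiplied by dx ∧ dy gives (-2*z) dx ∧ dy ∧ dz
  d(3*x*z) includes (∂/∂x)(3*x*z) dx = (3*z) dx, which multiplied by dy ∧ dz gives (3*z) dx ∧ dy ∧ dz
Collecting like 3-forms: d(omega) = (z) dx ∧ dy ∧ dz.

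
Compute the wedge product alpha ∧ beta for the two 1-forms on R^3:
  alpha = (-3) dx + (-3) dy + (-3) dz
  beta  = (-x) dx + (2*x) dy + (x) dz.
alpha ∧ beta = (-9*x) dx ∧ dy + (-6*x) dx ∧ dz + (3*x) dy ∧ dz

Distribute the wedge, using dx_i ∧ dx_j = -dx_j ∧ dx_i and dx_i ∧ dx_i = 0. For each pair (i, j) with i < j, the coefficient of dx_i ∧ dx_j in alpha ∧ beta is (alpha_i * beta_j - alpha_j * beta_i). Collecting: alpha ∧ beta = (-9*x) dx ∧ dy + (-6*x) dx ∧ dz + (3*x) dy ∧ dz.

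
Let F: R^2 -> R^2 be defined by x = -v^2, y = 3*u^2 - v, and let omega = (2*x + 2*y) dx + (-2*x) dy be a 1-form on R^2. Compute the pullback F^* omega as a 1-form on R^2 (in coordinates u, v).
F^* omega = (12*u*v^2) du + (2*v*(-6*u^2 + 2*v^2 + v)) dv

Using F^*(f dg) = (f ∘ F) d(g ∘ F), substitute each coordinate x_i by F_i(u, v) in f_i, and replace dx_i by d F_i = (∂F_i/∂u) du + (∂F_i/∂v) dv.
  For the x component: f_1(F) = 6*u^2 - 2*v^2 - 2*v; d F_1 = (0) du + (-2*v) dv
  For the y component: f_2(F) = 2*v^2; d F_2 = (6*u) du + (-1) dv
Combining and collecting du, dv coefficients:
  coeff of du: 12*u*v^2
  coeff of dv: 2*v*(-6*u^2 + 2*v^2 + v)
F^* omega = (12*u*v^2) du + (2*v*(-6*u^2 + 2*v^2 + v)) dv.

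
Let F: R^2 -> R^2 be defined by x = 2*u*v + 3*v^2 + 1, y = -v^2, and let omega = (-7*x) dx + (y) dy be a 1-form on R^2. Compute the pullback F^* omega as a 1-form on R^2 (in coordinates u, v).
F^* omega = (14*v*(-2*u*v - 3*v^2 - 1)) du + (-28*u^2*v - 126*u*v^2 - 14*u - 124*v^3 - 42*v) dv

Using F^*(f dg) = (f ∘ F) d(g ∘ F), substitute each coordinate x_i by F_i(u, v) in f_i, and replace dx_i by d F_i = (∂F_i/∂u) du + (∂F_i/∂v) dv.
  For the x component: f_1(F) = -14*u*v - 21*v^2 - 7; d F_1 = (2*v) du + (2*u + 6*v) dv
  For the y component: f_2(F) = -v^2; d F_2 = (0) du + (-2*v) dv
Combining and collecting du, dv coefficients:
  coeff of du: 14*v*(-2*u*v - 3*v^2 - 1)
  coeff of dv: -28*u^2*v - 126*u*v^2 - 14*u - 124*v^3 - 42*v
F^* omega = (14*v*(-2*u*v - 3*v^2 - 1)) du + (-28*u^2*v - 126*u*v^2 - 14*u - 124*v^3 - 42*v) dv.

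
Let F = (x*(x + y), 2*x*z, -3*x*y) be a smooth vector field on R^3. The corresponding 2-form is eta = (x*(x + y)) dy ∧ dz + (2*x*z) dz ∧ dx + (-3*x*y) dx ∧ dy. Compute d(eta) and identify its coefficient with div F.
d(eta) = (2*x + y) dx ∧ dy ∧ dz; div F = 2*x + y

For a 2-form in R^3 of the form above, applying d gives a 3-form with coefficient ∂P/∂x + ∂Q/∂y + ∂R/∂z:
  ∂P/∂x = 2*x + y
  ∂Q/∂y = 0
  ∂R/∂z = 0
Sum = 2*x + y, which is exactly div F.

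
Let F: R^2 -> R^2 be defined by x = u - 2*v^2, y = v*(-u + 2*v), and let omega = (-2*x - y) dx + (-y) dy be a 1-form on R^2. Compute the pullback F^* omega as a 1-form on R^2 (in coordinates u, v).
F^* omega = (-u*v^2 + u*v - 2*u + 2*v^3 + 2*v^2) du + (v*(-u^2 + 2*u*v + 8*u - 16*v^2)) dv

Using F^*(f dg) = (f ∘ F) d(g ∘ F), substitute each coordinate x_i by F_i(u, v) in f_i, and replace dx_i by d F_i = (∂F_i/∂u) du + (∂F_i/∂v) dv.
  For the x component: f_1(F) = u*v - 2*u + 2*v^2; d F_1 = (1) du + (-4*v) dv
  For the y component: f_2(F) = v*(u - 2*v); d F_2 = (-v) du + (-u + 4*v) dv
Combining and collecting du, dv coefficients:
  coeff of du: -u*v^2 + u*v - 2*u + 2*v^3 + 2*v^2
  coeff of dv: v*(-u^2 + 2*u*v + 8*u - 16*v^2)
F^* omega = (-u*v^2 + u*v - 2*u + 2*v^3 + 2*v^2) du + (v*(-u^2 + 2*u*v + 8*u - 16*v^2)) dv.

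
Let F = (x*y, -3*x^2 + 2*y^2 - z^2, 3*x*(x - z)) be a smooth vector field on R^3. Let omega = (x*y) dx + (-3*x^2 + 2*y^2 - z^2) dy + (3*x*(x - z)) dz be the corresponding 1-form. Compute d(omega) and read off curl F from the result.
d(omega) = (2*z) dy ∧ dz + (-6*x + 3*z) dz ∧ dx + (-7*x) dx ∧ dy; curl F = (2*z, -6*x + 3*z, -7*x)

d omega = sum_{i<j} (∂f_j/∂x_i - ∂f_i/∂x_j) dx_i ∧ dx_j. Under the identification (dy ∧ dz, dz ∧ dx, dx ∧ dy) ↔ (e_x, e_y, e_z), the coefficients are exactly the components of curl F. Compute:
  ∂R/∂y - ∂Q/∂z = (0) - (-2*z) = 2*z
  ∂P/∂z - ∂R/∂x = (0) - (6*x - 3*z) = -6*x + 3*z
  ∂Q/∂x - ∂P/∂y = (-6*x) - (x) = -7*x.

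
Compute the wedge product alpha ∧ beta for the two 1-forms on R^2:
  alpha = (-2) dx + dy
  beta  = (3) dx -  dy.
alpha ∧ beta = (-1) dx ∧ dy

Distribute the wedge, using dx_i ∧ dx_j = -dx_j ∧ dx_i and dx_i ∧ dx_i = 0. For each pair (i, j) with i < j, the coefficient of dx_i ∧ dx_j in alpha ∧ beta is (alpha_i * beta_j - alpha_j * beta_i). Collecting: alpha ∧ beta = (-1) dx ∧ dy.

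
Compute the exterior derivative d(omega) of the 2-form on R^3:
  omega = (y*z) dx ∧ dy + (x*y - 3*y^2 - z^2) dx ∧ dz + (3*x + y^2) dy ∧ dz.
d(omega) = (-x + 7*y + 3) dx ∧ dy ∧ dz

For a 2-form omega = sum_{i<j} g_{ij} dx_i ∧ dx_j, the exterior derivative is
  d(omega) = sum_{i<j} d(g_{ij}) ∧ dx_i ∧ dx_j = sum_{i<j, k} (∂g_{ij}/∂x_k) dx_k ∧ dx_i ∧ dx_j.
Expand each term, using dx_k ∧ dx_i ∧ dx_j = sgn(permutation) dx_{(a)} ∧ dx_{(b)} ∧ dx_{(c)} with (a < b < c) sorted:
  d(y*z) includes (∂/∂z)(y*z) dz = (y) dz, which multiplied by dx ∧ dy gives (y) dx ∧ dy ∧ dz
  d(x*y - 3*y^2 - z^2) includes (∂/∂y)(x*y - 3*y^2 - z^2) dy = (x - 6*y) dy, which multiplied by dx ∧ dz gives (-x + 6*y) dx ∧ dy ∧ dz
  d(3*x + y^2) includes (∂/∂x)(3*x + y^2) dx = (3) dx, which multiplied by dy ∧ dz gives (3) dx ∧ dy ∧ dz
Collecting like 3-forms: d(omega) = (-x + 7*y + 3) dx ∧ dy ∧ dz.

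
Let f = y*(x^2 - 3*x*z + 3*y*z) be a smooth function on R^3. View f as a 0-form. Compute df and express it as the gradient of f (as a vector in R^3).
df = (y*(2*x - 3*z)) dx + (x^2 - 3*x*z + 6*y*z) dy + (3*y*(-x + y)) dz; grad f = (y*(2*x - 3*z), x^2 - 3*x*z + 6*y*z, 3*y*(-x + y))

For a 0-form f, d f = (∂f/∂x) dx + (∂f/∂y) dy + (∂f/∂z) dz. The components of the vector representation are exactly the entries of grad f in Cartesian coordinates:
  ∂f/∂x = y*(2*x - 3*z)
  ∂f/∂y = x^2 - 3*x*z + 6*y*z
  ∂f/∂z = 3*y*(-x + y).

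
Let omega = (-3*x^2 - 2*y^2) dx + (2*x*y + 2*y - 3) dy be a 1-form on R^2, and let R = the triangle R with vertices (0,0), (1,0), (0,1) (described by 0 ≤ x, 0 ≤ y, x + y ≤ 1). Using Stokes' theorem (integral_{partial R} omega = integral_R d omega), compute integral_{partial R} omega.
integral_(partial R) omega = 1

Stokes: integral_partial_R omega = integral_R d omega with d omega = (∂Q/∂x - ∂P/∂y) dx ∧ dy.
  ∂Q/∂x = 2*y
  ∂P/∂y = -4*y
  integrand = ∂Q/∂x - ∂P/∂y = 6*y.
Integrating over R: integral_0^1 integral_0^{1-x} (6*y) dy dx = 1.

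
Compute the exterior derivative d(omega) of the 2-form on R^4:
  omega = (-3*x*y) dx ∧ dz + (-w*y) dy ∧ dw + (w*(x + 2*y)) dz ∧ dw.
d(omega) = (3*x) dx ∧ dy ∧ dz + (w) dx ∧ dz ∧ dw + (2*w) dy ∧ dz ∧ dw

For a 2-form omega = sum_{i<j} g_{ij} dx_i ∧ dx_j, the exterior derivative is
  d(omega) = sum_{i<j} d(g_{ij}) ∧ dx_i ∧ dx_j = sum_{i<j, k} (∂g_{ij}/∂x_k) dx_k ∧ dx_i ∧ dx_j.
Expand each term, using dx_k ∧ dx_i ∧ dx_j = sgn(permutation) dx_{(a)} ∧ dx_{(b)} ∧ dx_{(c)} with (a < b < c) sorted:
  d(-3*x*y) includes (∂/∂y)(-3*x*y) dy = (-3*x) dy, which multiplied by dx ∧ dz gives (3*x) dx ∧ dy ∧ dz
  d(w*(x + 2*y)) includes (∂/∂x)(w*(x + 2*y)) dx = (w) dx, which multiplied by dz ∧ dw gives (w) dx ∧ dz ∧ dw
  d(w*(x + 2*y)) includes (∂/∂y)(w*(x + 2*y)) dy = (2*w) dy, which multiplied by dz ∧ dw gives (2*w) dy ∧ dz ∧ dw
Collecting like 3-forms: d(omega) = (3*x) dx ∧ dy ∧ dz + (w) dx ∧ dz ∧ dw + (2*w) dy ∧ dz ∧ dw.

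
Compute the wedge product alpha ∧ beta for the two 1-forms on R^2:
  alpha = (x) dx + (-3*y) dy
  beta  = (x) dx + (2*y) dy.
alpha ∧ beta = (5*x*y) dx ∧ dy

Distribute the wedge, using dx_i ∧ dx_j = -dx_j ∧ dx_i and dx_i ∧ dx_i = 0. For each pair (i, j) with i < j, the coefficient of dx_i ∧ dx_j in alpha ∧ beta is (alpha_i * beta_j - alpha_j * beta_i). Collecting: alpha ∧ beta = (5*x*y) dx ∧ dy.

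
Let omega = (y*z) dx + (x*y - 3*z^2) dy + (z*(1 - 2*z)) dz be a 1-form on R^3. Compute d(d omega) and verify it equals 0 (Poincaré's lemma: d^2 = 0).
d(d omega) = 0

Step 1: d omega = sum_{i<j} (∂f_j/∂x_i - ∂f_i/∂x_j) dx_i ∧ dx_j:
  coeff of dx ∧ dy: y - z
  coeff of dx ∧ dz: -y
  coeff of dy ∧ dz: 6*z
Step 2: Apply d again to each 2-form coefficient. The only possible 3-form in R^3 is dx ∧ dy ∧ dz, with coefficient
  ∂(coeff of dy∧dz)/∂x - ∂(coeff of dx∧dz)/∂y + ∂(coeff of dx∧dy)/∂z
  = ∂/∂x (6*z) - ∂/∂y (-y) + ∂/∂z (y - z).
Each of these terms simplifies to sums of mixed partials that cancel in pairs. The result is 0 (by equality of mixed partials for smooth functions — Schwarz / Clairaut).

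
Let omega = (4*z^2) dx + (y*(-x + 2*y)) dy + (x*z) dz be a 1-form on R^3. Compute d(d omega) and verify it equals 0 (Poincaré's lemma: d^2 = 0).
d(d omega) = 0

Step 1: d omega = sum_{i<j} (∂f_j/∂x_i - ∂f_i/∂x_j) dx_i ∧ dx_j:
  coeff of dx ∧ dy: -y
  coeff of dx ∧ dz: -7*z
  coeff of dy ∧ dz: 0
Step 2: Apply d again to each 2-form coefficient. The only possible 3-form in R^3 is dx ∧ dy ∧ dz, with coefficient
  ∂(coeff of dy∧dz)/∂x - ∂(coeff of dx∧dz)/∂y + ∂(coeff of dx∧dy)/∂z
  = ∂/∂x (0) - ∂/∂y (-7*z) + ∂/∂z (-y).
Each of these terms simplifies to sums of mixed partials that cancel in pairs. The result is 0 (by equality of mixed partials for smooth functions — Schwarz / Clairaut).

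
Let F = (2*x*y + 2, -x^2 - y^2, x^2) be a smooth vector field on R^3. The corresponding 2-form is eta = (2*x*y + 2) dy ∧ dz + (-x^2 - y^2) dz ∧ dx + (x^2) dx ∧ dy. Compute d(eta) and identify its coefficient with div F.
d(eta) = (0) dx ∧ dy ∧ dz; div F = 0

For a 2-form in R^3 of the form above, applying d gives a 3-form with coefficient ∂P/∂x + ∂Q/∂y + ∂R/∂z:
  ∂P/∂x = 2*y
  ∂Q/∂y = -2*y
  ∂R/∂z = 0
Sum = 0, which is exactly div F.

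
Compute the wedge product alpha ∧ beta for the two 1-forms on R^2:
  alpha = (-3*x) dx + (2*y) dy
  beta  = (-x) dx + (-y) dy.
alpha ∧ beta = (5*x*y) dx ∧ dy

Distribute the wedge, using dx_i ∧ dx_j = -dx_j ∧ dx_i and dx_i ∧ dx_i = 0. For each pair (i, j) with i < j, the coefficient of dx_i ∧ dx_j in alpha ∧ beta is (alpha_i * beta_j - alpha_j * beta_i). Collecting: alpha ∧ beta = (5*x*y) dx ∧ dy.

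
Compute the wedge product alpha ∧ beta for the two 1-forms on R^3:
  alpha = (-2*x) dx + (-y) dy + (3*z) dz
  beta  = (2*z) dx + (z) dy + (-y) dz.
alpha ∧ beta = (2*z*(-x + y)) dx ∧ dy + (2*x*y - 6*z^2) dx ∧ dz + (y^2 - 3*z^2) dy ∧ dz

Distribute the wedge, using dx_i ∧ dx_j = -dx_j ∧ dx_i and dx_i ∧ dx_i = 0. For each pair (i, j) with i < j, the coefficient of dx_i ∧ dx_j in alpha ∧ beta is (alpha_i * beta_j - alpha_j * beta_i). Collecting: alpha ∧ beta = (2*z*(-x + y)) dx ∧ dy + (2*x*y - 6*z^2) dx ∧ dz + (y^2 - 3*z^2) dy ∧ dz.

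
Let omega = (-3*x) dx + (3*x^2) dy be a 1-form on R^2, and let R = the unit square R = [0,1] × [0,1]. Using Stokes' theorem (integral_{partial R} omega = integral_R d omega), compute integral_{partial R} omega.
integral_(partial R) omega = 3

Stokes: integral_partial_R omega = integral_R d omega with d omega = (∂Q/∂x - ∂P/∂y) dx ∧ dy.
  ∂Q/∂x = 6*x
  ∂P/∂y = 0
  integrand = ∂Q/∂x - ∂P/∂y = 6*x.
Integrating over R: integral_0^1 integral_0^1 (6*x) dx dy = 3.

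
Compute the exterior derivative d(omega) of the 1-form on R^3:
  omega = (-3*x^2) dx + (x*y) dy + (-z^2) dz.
d(omega) = (y) dx ∧ dy

For a 1-form omega = sum_i f_i dx_i, the exterior derivative is
  d(omega) = sum_{i < j} (∂f_j/∂x_i - ∂f_i/∂x_j) dx_i ∧ dx_j.
  coefficient of dx ∧ dy: ∂f_2/∂x - ∂f_1/∂y = ∂(x*y)/∂x - ∂(-3*x^2)/∂y = y
Assembling: d(omega) = (y) dx ∧ dy.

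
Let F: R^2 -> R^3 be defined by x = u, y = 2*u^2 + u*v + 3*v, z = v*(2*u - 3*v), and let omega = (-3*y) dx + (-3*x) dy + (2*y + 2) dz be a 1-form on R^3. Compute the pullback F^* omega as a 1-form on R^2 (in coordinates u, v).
F^* omega = (8*u^2*v - 18*u^2 + 4*u*v^2 - 6*u*v + 12*v^2 - 5*v) du + (8*u^3 - 20*u^2*v - 3*u^2 - 12*u*v^2 + 12*u*v - 5*u - 36*v^2 - 12*v) dv

Using F^*(f dg) = (f ∘ F) d(g ∘ F), substitute each coordinate x_i by F_i(u, v) in f_i, and replace dx_i by d F_i = (∂F_i/∂u) du + (∂F_i/∂v) dv.
  For the x component: f_1(F) = -6*u^2 - 3*u*v - 9*v; d F_1 = (1) du + (0) dv
  For the y component: f_2(F) = -3*u; d F_2 = (4*u + v) du + (u + 3) dv
  For the z component: f_3(F) = 4*u^2 + 2*u*v + 6*v + 2; d F_3 = (2*v) du + (2*u - 6*v) dv
Combining and collecting du, dv coefficients:
  coeff of du: 8*u^2*v - 18*u^2 + 4*u*v^2 - 6*u*v + 12*v^2 - 5*v
  coeff of dv: 8*u^3 - 20*u^2*v - 3*u^2 - 12*u*v^2 + 12*u*v - 5*u - 36*v^2 - 12*v
F^* omega = (8*u^2*v - 18*u^2 + 4*u*v^2 - 6*u*v + 12*v^2 - 5*v) du + (8*u^3 - 20*u^2*v - 3*u^2 - 12*u*v^2 + 12*u*v - 5*u - 36*v^2 - 12*v) dv.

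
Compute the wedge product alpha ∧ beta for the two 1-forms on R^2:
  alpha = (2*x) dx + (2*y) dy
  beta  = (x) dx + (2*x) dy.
alpha ∧ beta = (2*x*(2*x - y)) dx ∧ dy

Distribute the wedge, using dx_i ∧ dx_j = -dx_j ∧ dx_i and dx_i ∧ dx_i = 0. For each pair (i, j) with i < j, the coefficient of dx_i ∧ dx_j in alpha ∧ beta is (alpha_i * beta_j - alpha_j * beta_i). Collecting: alpha ∧ beta = (2*x*(2*x - y)) dx ∧ dy.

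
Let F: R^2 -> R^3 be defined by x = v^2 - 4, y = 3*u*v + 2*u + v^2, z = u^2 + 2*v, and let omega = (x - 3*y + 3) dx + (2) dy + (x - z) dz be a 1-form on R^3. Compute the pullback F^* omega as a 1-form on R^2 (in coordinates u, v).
F^* omega = (-2*u^3 + 2*u*v^2 - 4*u*v - 8*u + 6*v + 4) du + (-2*u^2 - 18*u*v^2 - 12*u*v + 6*u - 4*v^3 + 2*v^2 - 2*v - 8) dv

Using F^*(f dg) = (f ∘ F) d(g ∘ F), substitute each coordinate x_i by F_i(u, v) in f_i, and replace dx_i by d F_i = (∂F_i/∂u) du + (∂F_i/∂v) dv.
  For the x component: f_1(F) = -9*u*v - 6*u - 2*v^2 - 1; d F_1 = (0) du + (2*v) dv
  For the y component: f_2(F) = 2; d F_2 = (3*v + 2) du + (3*u + 2*v) dv
  For the z component: f_3(F) = -u^2 + v^2 - 2*v - 4; d F_3 = (2*u) du + (2) dv
Combining and collecting du, dv coefficients:
  coeff of du: -2*u^3 + 2*u*v^2 - 4*u*v - 8*u + 6*v + 4
  coeff of dv: -2*u^2 - 18*u*v^2 - 12*u*v + 6*u - 4*v^3 + 2*v^2 - 2*v - 8
F^* omega = (-2*u^3 + 2*u*v^2 - 4*u*v - 8*u + 6*v + 4) du + (-2*u^2 - 18*u*v^2 - 12*u*v + 6*u - 4*v^3 + 2*v^2 - 2*v - 8) dv.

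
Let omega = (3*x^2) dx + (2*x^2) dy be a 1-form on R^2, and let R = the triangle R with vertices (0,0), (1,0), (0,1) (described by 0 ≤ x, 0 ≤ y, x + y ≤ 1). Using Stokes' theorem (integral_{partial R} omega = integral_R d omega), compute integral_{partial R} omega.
integral_(partial R) omega = 2/3

Stokes: integral_partial_R omega = integral_R d omega with d omega = (∂Q/∂x - ∂P/∂y) dx ∧ dy.
  ∂Q/∂x = 4*x
  ∂P/∂y = 0
  integrand = ∂Q/∂x - ∂P/∂y = 4*x.
Integrating over R: integral_0^1 integral_0^{1-x} (4*x) dy dx = 2/3.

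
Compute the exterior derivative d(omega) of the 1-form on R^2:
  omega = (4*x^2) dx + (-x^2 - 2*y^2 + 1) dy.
d(omega) = (-2*x) dx ∧ dy

For a 1-form omega = sum_i f_i dx_i, the exterior derivative is
  d(omega) = sum_{i < j} (∂f_j/∂x_i - ∂f_i/∂x_j) dx_i ∧ dx_j.
  coefficient of dx ∧ dy: ∂f_2/∂x - ∂f_1/∂y = ∂(-x^2 - 2*y^2 + 1)/∂x - ∂(4*x^2)/∂y = -2*x
Assembling: d(omega) = (-2*x) dx ∧ dy.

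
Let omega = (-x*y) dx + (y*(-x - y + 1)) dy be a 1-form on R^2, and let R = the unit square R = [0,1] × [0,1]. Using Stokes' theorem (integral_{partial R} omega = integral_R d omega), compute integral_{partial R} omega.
integral_(partial R) omega = 0

Stokes: integral_partial_R omega = integral_R d omega with d omega = (∂Q/∂x - ∂P/∂y) dx ∧ dy.
  ∂Q/∂x = -y
  ∂P/∂y = -x
  integrand = ∂Q/∂x - ∂P/∂y = x - y.
Integrating over R: integral_0^1 integral_0^1 (x - y) dx dy = 0.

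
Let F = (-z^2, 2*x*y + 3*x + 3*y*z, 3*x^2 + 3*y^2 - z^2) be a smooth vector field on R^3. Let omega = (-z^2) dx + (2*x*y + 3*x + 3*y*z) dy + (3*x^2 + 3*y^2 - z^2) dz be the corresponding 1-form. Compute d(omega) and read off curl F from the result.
d(omega) = (3*y) dy ∧ dz + (-6*x - 2*z) dz ∧ dx + (2*y + 3) dx ∧ dy; curl F = (3*y, -6*x - 2*z, 2*y + 3)

d omega = sum_{i<j} (∂f_j/∂x_i - ∂f_i/∂x_j) dx_i ∧ dx_j. Under the identification (dy ∧ dz, dz ∧ dx, dx ∧ dy) ↔ (e_x, e_y, e_z), the coefficients are exactly the components of curl F. Compute:
  ∂R/∂y - ∂Q/∂z = (6*y) - (3*y) = 3*y
  ∂P/∂z - ∂R/∂x = (-2*z) - (6*x) = -6*x - 2*z
  ∂Q/∂x - ∂P/∂y = (2*y + 3) - (0) = 2*y + 3.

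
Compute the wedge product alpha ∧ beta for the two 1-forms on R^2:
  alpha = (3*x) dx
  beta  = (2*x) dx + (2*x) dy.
alpha ∧ beta = (6*x^2) dx ∧ dy

Distribute the wedge, using dx_i ∧ dx_j = -dx_j ∧ dx_i and dx_i ∧ dx_i = 0. For each pair (i, j) with i < j, the coefficient of dx_i ∧ dx_j in alpha ∧ beta is (alpha_i * beta_j - alpha_j * beta_i). Collecting: alpha ∧ beta = (6*x^2) dx ∧ dy.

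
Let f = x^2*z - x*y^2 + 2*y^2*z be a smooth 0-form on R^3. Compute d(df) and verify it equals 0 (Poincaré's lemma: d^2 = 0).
d(df) = 0

Step 1: df = sum_i (∂f/∂x_i) dx_i = (2*x*z - y^2) dx + (2*y*(-x + 2*z)) dy + (x^2 + 2*y^2) dz.
Step 2: Apply d again. Using the 1-form formula, the coefficient of dx ∧ dy in d(df) is ∂^2 f/∂x ∂y - ∂^2 f/∂y ∂x = (-2*y) - (-2*y) = 0 (equality of mixed partials for smooth f).
Similarly for dx ∧ dz and dy ∧ dz — all coefficients vanish. So d(df) = 0.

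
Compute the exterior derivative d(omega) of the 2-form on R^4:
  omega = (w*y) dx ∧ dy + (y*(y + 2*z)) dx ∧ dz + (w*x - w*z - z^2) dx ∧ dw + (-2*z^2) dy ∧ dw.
d(omega) = (y) dx ∧ dy ∧ dw + (-2*y - 2*z) dx ∧ dy ∧ dz + (w + 2*z) dx ∧ dz ∧ dw + (4*z) dy ∧ dz ∧ dw

For a 2-form omega = sum_{i<j} g_{ij} dx_i ∧ dx_j, the exterior derivative is
  d(omega) = sum_{i<j} d(g_{ij}) ∧ dx_i ∧ dx_j = sum_{i<j, k} (∂g_{ij}/∂x_k) dx_k ∧ dx_i ∧ dx_j.
Expand each term, using dx_k ∧ dx_i ∧ dx_j = sgn(permutation) dx_{(a)} ∧ dx_{(b)} ∧ dx_{(c)} with (a < b < c) sorted:
  d(w*y) includes (∂/∂w)(w*y) dw = (y) dw, which multiplied by dx ∧ dy gives (y) dx ∧ dy ∧ dw
  d(y*(y + 2*z)) includes (∂/∂y)(y*(y + 2*z)) dy = (2*y + 2*z) dy, which multiplied by dx ∧ dz gives (-2*y - 2*z) dx ∧ dy ∧ dz
  d(w*x - w*z - z^2) includes (∂/∂z)(w*x - w*z - z^2) dz = (-w - 2*z) dz, which multiplied by dx ∧ dw gives (w + 2*z) dx ∧ dz ∧ dw
  d(-2*z^2) includes (∂/∂z)(-2*z^2) dz = (-4*z) dz, which multiplied by dy ∧ dw gives (4*z) dy ∧ dz ∧ dw
Collecting like 3-forms: d(omega) = (y) dx ∧ dy ∧ dw + (-2*y - 2*z) dx ∧ dy ∧ dz + (w + 2*z) dx ∧ dz ∧ dw + (4*z) dy ∧ dz ∧ dw.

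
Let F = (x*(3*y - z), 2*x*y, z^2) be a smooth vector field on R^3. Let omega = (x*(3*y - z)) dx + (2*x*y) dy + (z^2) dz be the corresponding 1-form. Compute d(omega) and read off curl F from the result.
d(omega) = (0) dy ∧ dz + (-x) dz ∧ dx + (-3*x + 2*y) dx ∧ dy; curl F = (0, -x, -3*x + 2*y)

d omega = sum_{i<j} (∂f_j/∂x_i - ∂f_i/∂x_j) dx_i ∧ dx_j. Under the identification (dy ∧ dz, dz ∧ dx, dx ∧ dy) ↔ (e_x, e_y, e_z), the coefficients are exactly the components of curl F. Compute:
  ∂R/∂y - ∂Q/∂z = (0) - (0) = 0
  ∂P/∂z - ∂R/∂x = (-x) - (0) = -x
  ∂Q/∂x - ∂P/∂y = (2*y) - (3*x) = -3*x + 2*y.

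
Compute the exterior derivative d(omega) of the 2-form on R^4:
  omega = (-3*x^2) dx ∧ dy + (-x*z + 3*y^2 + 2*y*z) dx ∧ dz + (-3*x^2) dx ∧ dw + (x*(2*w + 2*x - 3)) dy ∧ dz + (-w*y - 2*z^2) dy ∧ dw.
d(omega) = (2*w + 4*x - 6*y - 2*z - 3) dx ∧ dy ∧ dz + (2*x + 4*z) dy ∧ dz ∧ dw

For a 2-form omega = sum_{i<j} g_{ij} dx_i ∧ dx_j, the exterior derivative is
  d(omega) = sum_{i<j} d(g_{ij}) ∧ dx_i ∧ dx_j = sum_{i<j, k} (∂g_{ij}/∂x_k) dx_k ∧ dx_i ∧ dx_j.
Expand each term, using dx_k ∧ dx_i ∧ dx_j = sgn(permutation) dx_{(a)} ∧ dx_{(b)} ∧ dx_{(c)} with (a < b < c) sorted:
  d(-x*z + 3*y^2 + 2*y*z) includes (∂/∂y)(-x*z + 3*y^2 + 2*y*z) dy = (6*y + 2*z) dy, which multiplied by dx ∧ dz gives (-6*y - 2*z) dx ∧ dy ∧ dz
  d(x*(2*w + 2*x - 3)) includes (∂/∂x)(x*(2*w + 2*x - 3)) dx = (2*w + 4*x - 3) dx, which multiplied by dy ∧ dz gives (2*w + 4*x - 3) dx ∧ dy ∧ dz
  d(x*(2*w + 2*x - 3)) includes (∂/∂w)(x*(2*w + 2*x - 3)) dw = (2*x) dw, which multiplied by dy ∧ dz gives (2*x) dy ∧ dz ∧ dw
  d(-w*y - 2*z^2) includes (∂/∂z)(-w*y - 2*z^2) dz = (-4*z) dz, which multiplied by dy ∧ dw gives (4*z) dy ∧ dz ∧ dw
Collecting like 3-forms: d(omega) = (2*w + 4*x - 6*y - 2*z - 3) dx ∧ dy ∧ dz + (2*x + 4*z) dy ∧ dz ∧ dw.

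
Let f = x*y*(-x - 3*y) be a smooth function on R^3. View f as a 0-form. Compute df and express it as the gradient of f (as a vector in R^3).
df = (y*(-2*x - 3*y)) dx + (x*(-x - 6*y)) dy + (0) dz; grad f = (y*(-2*x - 3*y), x*(-x - 6*y), 0)

For a 0-form f, d f = (∂f/∂x) dx + (∂f/∂y) dy + (∂f/∂z) dz. The components of the vector representation are exactly the entries of grad f in Cartesian coordinates:
  ∂f/∂x = y*(-2*x - 3*y)
  ∂f/∂y = x*(-x - 6*y)
  ∂f/∂z = 0.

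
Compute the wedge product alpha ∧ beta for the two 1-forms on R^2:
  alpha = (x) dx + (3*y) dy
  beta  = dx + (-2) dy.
alpha ∧ beta = (-2*x - 3*y) dx ∧ dy

Distribute the wedge, using dx_i ∧ dx_j = -dx_j ∧ dx_i and dx_i ∧ dx_i = 0. For each pair (i, j) with i < j, the coefficient of dx_i ∧ dx_j in alpha ∧ beta is (alpha_i * beta_j - alpha_j * beta_i). Collecting: alpha ∧ beta = (-2*x - 3*y) dx ∧ dy.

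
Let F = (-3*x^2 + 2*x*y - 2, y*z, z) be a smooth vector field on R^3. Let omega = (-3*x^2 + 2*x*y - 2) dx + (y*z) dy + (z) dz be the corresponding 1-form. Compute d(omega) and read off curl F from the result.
d(omega) = (-y) dy ∧ dz + (0) dz ∧ dx + (-2*x) dx ∧ dy; curl F = (-y, 0, -2*x)

d omega = sum_{i<j} (∂f_j/∂x_i - ∂f_i/∂x_j) dx_i ∧ dx_j. Under the identification (dy ∧ dz, dz ∧ dx, dx ∧ dy) ↔ (e_x, e_y, e_z), the coefficients are exactly the components of curl F. Compute:
  ∂R/∂y - ∂Q/∂z = (0) - (y) = -y
  ∂P/∂z - ∂R/∂x = (0) - (0) = 0
  ∂Q/∂x - ∂P/∂y = (0) - (2*x) = -2*x.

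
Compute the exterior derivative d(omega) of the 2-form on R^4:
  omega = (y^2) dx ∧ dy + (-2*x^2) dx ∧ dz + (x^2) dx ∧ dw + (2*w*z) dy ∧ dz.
d(omega) = (2*z) dy ∧ dz ∧ dw

For a 2-form omega = sum_{i<j} g_{ij} dx_i ∧ dx_j, the exterior derivative is
  d(omega) = sum_{i<j} d(g_{ij}) ∧ dx_i ∧ dx_j = sum_{i<j, k} (∂g_{ij}/∂x_k) dx_k ∧ dx_i ∧ dx_j.
Expand each term, using dx_k ∧ dx_i ∧ dx_j = sgn(permutation) dx_{(a)} ∧ dx_{(b)} ∧ dx_{(c)} with (a < b < c) sorted:
  d(2*w*z) includes (∂/∂w)(2*w*z) dw = (2*z) dw, which multiplied by dy ∧ dz gives (2*z) dy ∧ dz ∧ dw
Collecting like 3-forms: d(omega) = (2*z) dy ∧ dz ∧ dw.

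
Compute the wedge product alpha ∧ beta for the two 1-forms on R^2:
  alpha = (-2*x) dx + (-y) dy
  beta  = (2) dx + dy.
alpha ∧ beta = (-2*x + 2*y) dx ∧ dy

Distribute the wedge, using dx_i ∧ dx_j = -dx_j ∧ dx_i and dx_i ∧ dx_i = 0. For each pair (i, j) with i < j, the coefficient of dx_i ∧ dx_j in alpha ∧ beta is (alpha_i * beta_j - alpha_j * beta_i). Collecting: alpha ∧ beta = (-2*x + 2*y) dx ∧ dy.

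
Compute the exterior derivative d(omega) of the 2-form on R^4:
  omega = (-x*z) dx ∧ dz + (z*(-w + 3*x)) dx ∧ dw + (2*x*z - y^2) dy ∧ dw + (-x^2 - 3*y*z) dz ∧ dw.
d(omega) = (w - 5*x) dx ∧ dz ∧ dw + (2*z) dx ∧ dy ∧ dw + (-2*x - 3*z) dy ∧ dz ∧ dw

For a 2-form omega = sum_{i<j} g_{ij} dx_i ∧ dx_j, the exterior derivative is
  d(omega) = sum_{i<j} d(g_{ij}) ∧ dx_i ∧ dx_j = sum_{i<j, k} (∂g_{ij}/∂x_k) dx_k ∧ dx_i ∧ dx_j.
Expand each term, using dx_k ∧ dx_i ∧ dx_j = sgn(permutation) dx_{(a)} ∧ dx_{(b)} ∧ dx_{(c)} with (a < b < c) sorted:
  d(z*(-w + 3*x)) includes (∂/∂z)(z*(-w + 3*x)) dz = (-w + 3*x) dz, which multiplied by dx ∧ dw gives (w - 3*x) dx ∧ dz ∧ dw
  d(2*x*z - y^2) includes (∂/∂x)(2*x*z - y^2) dx = (2*z) dx, which multiplied by dy ∧ dw gives (2*z) dx ∧ dy ∧ dw
  d(2*x*z - y^2) includes (∂/∂z)(2*x*z - y^2) dz = (2*x) dz, which multiplied by dy ∧ dw gives (-2*x) dy ∧ dz ∧ dw
  d(-x^2 - 3*y*z) includes (∂/∂x)(-x^2 - 3*y*z) dx = (-2*x) dx, which multiplied by dz ∧ dw gives (-2*x) dx ∧ dz ∧ dw
  d(-x^2 - 3*y*z) includes (∂/∂y)(-x^2 - 3*y*z) dy = (-3*z) dy, which multiplied by dz ∧ dw gives (-3*z) dy ∧ dz ∧ dw
Collecting like 3-forms: d(omega) = (w - 5*x) dx ∧ dz ∧ dw + (2*z) dx ∧ dy ∧ dw + (-2*x - 3*z) dy ∧ dz ∧ dw.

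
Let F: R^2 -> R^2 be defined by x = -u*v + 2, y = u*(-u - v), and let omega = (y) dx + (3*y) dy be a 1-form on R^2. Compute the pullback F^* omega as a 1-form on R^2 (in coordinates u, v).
F^* omega = (2*u*(3*u^2 + 5*u*v + 2*v^2)) du + (4*u^2*(u + v)) dv

Using F^*(f dg) = (f ∘ F) d(g ∘ F), substitute each coordinate x_i by F_i(u, v) in f_i, and replace dx_i by d F_i = (∂F_i/∂u) du + (∂F_i/∂v) dv.
  For the x component: f_1(F) = u*(-u - v); d F_1 = (-v) du + (-u) dv
  For the y component: f_2(F) = 3*u*(-u - v); d F_2 = (-2*u - v) du + (-u) dv
Combining and collecting du, dv coefficients:
  coeff of du: 2*u*(3*u^2 + 5*u*v + 2*v^2)
  coeff of dv: 4*u^2*(u + v)
F^* omega = (2*u*(3*u^2 + 5*u*v + 2*v^2)) du + (4*u^2*(u + v)) dv.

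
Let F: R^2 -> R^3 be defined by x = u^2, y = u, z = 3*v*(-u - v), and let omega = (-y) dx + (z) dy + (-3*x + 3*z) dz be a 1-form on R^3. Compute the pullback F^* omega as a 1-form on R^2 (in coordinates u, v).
F^* omega = (9*u^2*v - 2*u^2 + 27*u*v^2 - 3*u*v + 27*v^3 - 3*v^2) du + (9*u^3 + 45*u^2*v + 81*u*v^2 + 54*v^3) dv

Using F^*(f dg) = (f ∘ F) d(g ∘ F), substitute each coordinate x_i by F_i(u, v) in f_i, and replace dx_i by d F_i = (∂F_i/∂u) du + (∂F_i/∂v) dv.
  For the x component: f_1(F) = -u; d F_1 = (2*u) du + (0) dv
  For the y component: f_2(F) = 3*v*(-u - v); d F_2 = (1) du + (0) dv
  For the z component: f_3(F) = -3*u^2 - 9*u*v - 9*v^2; d F_3 = (-3*v) du + (-3*u - 6*v) dv
Combining and collecting du, dv coefficients:
  coeff of du: 9*u^2*v - 2*u^2 + 27*u*v^2 - 3*u*v + 27*v^3 - 3*v^2
  coeff of dv: 9*u^3 + 45*u^2*v + 81*u*v^2 + 54*v^3
F^* omega = (9*u^2*v - 2*u^2 + 27*u*v^2 - 3*u*v + 27*v^3 - 3*v^2) du + (9*u^3 + 45*u^2*v + 81*u*v^2 + 54*v^3) dv.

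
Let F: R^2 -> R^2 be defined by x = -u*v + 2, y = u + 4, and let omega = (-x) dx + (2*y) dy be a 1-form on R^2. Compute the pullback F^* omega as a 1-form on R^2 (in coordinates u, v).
F^* omega = (-u*v^2 + 2*u + 2*v + 8) du + (u*(-u*v + 2)) dv

Using F^*(f dg) = (f ∘ F) d(g ∘ F), substitute each coordinate x_i by F_i(u, v) in f_i, and replace dx_i by d F_i = (∂F_i/∂u) du + (∂F_i/∂v) dv.
  For the x component: f_1(F) = u*v - 2; d F_1 = (-v) du + (-u) dv
  For the y component: f_2(F) = 2*u + 8; d F_2 = (1) du + (0) dv
Combining and collecting du, dv coefficients:
  coeff of du: -u*v^2 + 2*u + 2*v + 8
  coeff of dv: u*(-u*v + 2)
F^* omega = (-u*v^2 + 2*u + 2*v + 8) du + (u*(-u*v + 2)) dv.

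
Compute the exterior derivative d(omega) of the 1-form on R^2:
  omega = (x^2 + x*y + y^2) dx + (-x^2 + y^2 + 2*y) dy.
d(omega) = (-3*x - 2*y) dx ∧ dy

For a 1-form omega = sum_i f_i dx_i, the exterior derivative is
  d(omega) = sum_{i < j} (∂f_j/∂x_i - ∂f_i/∂x_j) dx_i ∧ dx_j.
  coefficient of dx ∧ dy: ∂f_2/∂x - ∂f_1/∂y = ∂(-x^2 + y^2 + 2*y)/∂x - ∂(x^2 + x*y + y^2)/∂y = -3*x - 2*y
Assembling: d(omega) = (-3*x - 2*y) dx ∧ dy.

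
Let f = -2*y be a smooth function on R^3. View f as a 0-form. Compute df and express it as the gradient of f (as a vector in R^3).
df = (0) dx + (-2) dy + (0) dz; grad f = (0, -2, 0)

For a 0-form f, d f = (∂f/∂x) dx + (∂f/∂y) dy + (∂f/∂z) dz. The components of the vector representation are exactly the entries of grad f in Cartesian coordinates:
  ∂f/∂x = 0
  ∂f/∂y = -2
  ∂f/∂z = 0.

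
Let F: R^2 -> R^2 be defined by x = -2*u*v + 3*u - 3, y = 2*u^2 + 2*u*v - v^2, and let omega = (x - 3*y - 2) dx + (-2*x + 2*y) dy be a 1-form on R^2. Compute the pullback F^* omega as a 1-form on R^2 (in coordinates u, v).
F^* omega = (16*u^3 + 52*u^2*v - 42*u^2 + 24*u*v^2 - 42*u*v + 33*u - 10*v^3 + 9*v^2 + 22*v - 15) du + (20*u^3 + 24*u^2*v - 18*u^2 - 26*u*v^2 + 12*u*v + 22*u + 4*v^3 - 12*v) dv

Using F^*(f dg) = (f ∘ F) d(g ∘ F), substitute each coordinate x_i by F_i(u, v) in f_i, and replace dx_i by d F_i = (∂F_i/∂u) du + (∂F_i/∂v) dv.
  For the x component: f_1(F) = -6*u^2 - 8*u*v + 3*u + 3*v^2 - 5; d F_1 = (3 - 2*v) du + (-2*u) dv
  For the y component: f_2(F) = 4*u^2 + 8*u*v - 6*u - 2*v^2 + 6; d F_2 = (4*u + 2*v) du + (2*u - 2*v) dv
Combining and collecting du, dv coefficients:
  coeff of du: 16*u^3 + 52*u^2*v - 42*u^2 + 24*u*v^2 - 42*u*v + 33*u - 10*v^3 + 9*v^2 + 22*v - 15
  coeff of dv: 20*u^3 + 24*u^2*v - 18*u^2 - 26*u*v^2 + 12*u*v + 22*u + 4*v^3 - 12*v
F^* omega = (16*u^3 + 52*u^2*v - 42*u^2 + 24*u*v^2 - 42*u*v + 33*u - 10*v^3 + 9*v^2 + 22*v - 15) du + (20*u^3 + 24*u^2*v - 18*u^2 - 26*u*v^2 + 12*u*v + 22*u + 4*v^3 - 12*v) dv.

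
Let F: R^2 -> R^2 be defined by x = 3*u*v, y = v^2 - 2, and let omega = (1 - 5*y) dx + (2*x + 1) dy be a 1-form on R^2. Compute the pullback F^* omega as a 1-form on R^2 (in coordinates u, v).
F^* omega = (-15*v^3 + 33*v) du + (-3*u*v^2 + 33*u + 2*v) dv

Using F^*(f dg) = (f ∘ F) d(g ∘ F), substitute each coordinate x_i by F_i(u, v) in f_i, and replace dx_i by d F_i = (∂F_i/∂u) du + (∂F_i/∂v) dv.
  For the x component: f_1(F) = 11 - 5*v^2; d F_1 = (3*v) du + (3*u) dv
  For the y component: f_2(F) = 6*u*v + 1; d F_2 = (0) du + (2*v) dv
Combining and collecting du, dv coefficients:
  coeff of du: -15*v^3 + 33*v
  coeff of dv: -3*u*v^2 + 33*u + 2*v
F^* omega = (-15*v^3 + 33*v) du + (-3*u*v^2 + 33*u + 2*v) dv.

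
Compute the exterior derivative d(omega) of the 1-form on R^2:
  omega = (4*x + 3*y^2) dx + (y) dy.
d(omega) = (-6*y) dx ∧ dy

For a 1-form omega = sum_i f_i dx_i, the exterior derivative is
  d(omega) = sum_{i < j} (∂f_j/∂x_i - ∂f_i/∂x_j) dx_i ∧ dx_j.
  coefficient of dx ∧ dy: ∂f_2/∂x - ∂f_1/∂y = ∂(y)/∂x - ∂(4*x + 3*y^2)/∂y = -6*y
Assembling: d(omega) = (-6*y) dx ∧ dy.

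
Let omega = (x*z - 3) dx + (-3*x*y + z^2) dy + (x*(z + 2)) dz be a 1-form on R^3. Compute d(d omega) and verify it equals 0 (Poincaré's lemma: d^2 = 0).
d(d omega) = 0

Step 1: d omega = sum_{i<j} (∂f_j/∂x_i - ∂f_i/∂x_j) dx_i ∧ dx_j:
  coeff of dx ∧ dy: -3*y
  coeff of dx ∧ dz: -x + z + 2
  coeff of dy ∧ dz: -2*z
Step 2: Apply d again to each 2-form coefficient. The only possible 3-form in R^3 is dx ∧ dy ∧ dz, with coefficient
  ∂(coeff of dy∧dz)/∂x - ∂(coeff of dx∧dz)/∂y + ∂(coeff of dx∧dy)/∂z
  = ∂/∂x (-2*z) - ∂/∂y (-x + z + 2) + ∂/∂z (-3*y).
Each of these terms simplifies to sums of mixed partials that cancel in pairs. The result is 0 (by equality of mixed partials for smooth functions — Schwarz / Clairaut).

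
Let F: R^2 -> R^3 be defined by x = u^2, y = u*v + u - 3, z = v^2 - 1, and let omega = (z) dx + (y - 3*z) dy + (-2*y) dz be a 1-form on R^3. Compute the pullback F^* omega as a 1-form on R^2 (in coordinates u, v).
F^* omega = (3*u*v^2 + 2*u*v - u - 3*v^3 - 3*v^2) du + (u^2*v + u^2 - 7*u*v^2 - 4*u*v + 12*v) dv

Using F^*(f dg) = (f ∘ F) d(g ∘ F), substitute each coordinate x_i by F_i(u, v) in f_i, and replace dx_i by d F_i = (∂F_i/∂u) du + (∂F_i/∂v) dv.
  For the x component: f_1(F) = v^2 - 1; d F_1 = (2*u) du + (0) dv
  For the y component: f_2(F) = u*v + u - 3*v^2; d F_2 = (v + 1) du + (u) dv
  For the z component: f_3(F) = -2*u*v - 2*u + 6; d F_3 = (0) du + (2*v) dv
Combining and collecting du, dv coefficients:
  coeff of du: 3*u*v^2 + 2*u*v - u - 3*v^3 - 3*v^2
  coeff of dv: u^2*v + u^2 - 7*u*v^2 - 4*u*v + 12*v
F^* omega = (3*u*v^2 + 2*u*v - u - 3*v^3 - 3*v^2) du + (u^2*v + u^2 - 7*u*v^2 - 4*u*v + 12*v) dv.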